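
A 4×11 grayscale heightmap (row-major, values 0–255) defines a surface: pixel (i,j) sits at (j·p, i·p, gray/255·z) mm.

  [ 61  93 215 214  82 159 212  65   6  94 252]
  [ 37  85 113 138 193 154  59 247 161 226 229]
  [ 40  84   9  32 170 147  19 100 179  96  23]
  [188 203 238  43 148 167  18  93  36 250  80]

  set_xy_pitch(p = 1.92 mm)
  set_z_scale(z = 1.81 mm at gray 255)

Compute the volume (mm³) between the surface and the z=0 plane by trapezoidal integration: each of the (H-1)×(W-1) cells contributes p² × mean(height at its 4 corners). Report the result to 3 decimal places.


height_mm = gray/255 × 1.81; cell vol = 1.92² × mean(4 corners)
unit = 1.92² × 1.81 / (4×255) = 0.00654155 mm³ per gray-sum
row 0: Σ corner-gray over 10 cells = 5611  → 36.7047
row 1: Σ corner-gray over 10 cells = 4753  → 31.0920
row 2: Σ corner-gray over 10 cells = 4395  → 28.7501
Σ rows: total corner-gray = 14759  → 96.5468 mm³

96.547


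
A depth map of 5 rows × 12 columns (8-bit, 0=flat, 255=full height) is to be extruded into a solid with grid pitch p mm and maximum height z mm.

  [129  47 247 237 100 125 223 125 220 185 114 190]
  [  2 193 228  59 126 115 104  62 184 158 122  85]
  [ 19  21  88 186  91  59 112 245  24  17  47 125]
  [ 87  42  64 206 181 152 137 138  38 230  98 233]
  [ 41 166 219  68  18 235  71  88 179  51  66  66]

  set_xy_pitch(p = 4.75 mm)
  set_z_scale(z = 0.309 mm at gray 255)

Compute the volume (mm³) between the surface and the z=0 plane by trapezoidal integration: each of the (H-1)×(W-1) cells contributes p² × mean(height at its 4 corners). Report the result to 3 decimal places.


height_mm = gray/255 × 0.309; cell vol = 4.75² × mean(4 corners)
unit = 4.75² × 0.309 / (4×255) = 0.00683511 mm³ per gray-sum
row 0: Σ corner-gray over 11 cells = 6354  → 43.4303
row 1: Σ corner-gray over 11 cells = 4713  → 32.2139
row 2: Σ corner-gray over 11 cells = 4816  → 32.9179
row 3: Σ corner-gray over 11 cells = 5321  → 36.3696
Σ rows: total corner-gray = 21204  → 144.9317 mm³

144.932


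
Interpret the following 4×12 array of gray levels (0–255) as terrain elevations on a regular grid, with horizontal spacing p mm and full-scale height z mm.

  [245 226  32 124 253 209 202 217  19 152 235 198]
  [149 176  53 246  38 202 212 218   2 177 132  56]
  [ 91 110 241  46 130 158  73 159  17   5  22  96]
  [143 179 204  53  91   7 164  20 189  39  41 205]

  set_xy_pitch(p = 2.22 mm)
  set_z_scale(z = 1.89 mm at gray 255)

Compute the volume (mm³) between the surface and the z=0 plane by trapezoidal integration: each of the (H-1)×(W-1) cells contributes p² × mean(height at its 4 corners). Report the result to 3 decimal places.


151.181

height_mm = gray/255 × 1.89; cell vol = 2.22² × mean(4 corners)
unit = 2.22² × 1.89 / (4×255) = 0.00913204 mm³ per gray-sum
row 0: Σ corner-gray over 11 cells = 6898  → 62.9928
row 1: Σ corner-gray over 11 cells = 5226  → 47.7240
row 2: Σ corner-gray over 11 cells = 4431  → 40.4640
Σ rows: total corner-gray = 16555  → 151.1808 mm³


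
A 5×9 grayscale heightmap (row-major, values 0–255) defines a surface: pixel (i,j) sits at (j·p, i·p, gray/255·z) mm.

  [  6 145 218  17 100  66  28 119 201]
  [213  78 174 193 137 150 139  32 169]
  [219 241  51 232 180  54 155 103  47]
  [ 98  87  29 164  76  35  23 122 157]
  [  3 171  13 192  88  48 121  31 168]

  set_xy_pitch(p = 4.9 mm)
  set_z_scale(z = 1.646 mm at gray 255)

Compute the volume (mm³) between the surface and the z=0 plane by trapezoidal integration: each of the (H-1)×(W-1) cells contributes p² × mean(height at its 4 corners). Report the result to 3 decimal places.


height_mm = gray/255 × 1.646; cell vol = 4.9² × mean(4 corners)
unit = 4.9² × 1.646 / (4×255) = 0.0387455 mm³ per gray-sum
row 0: Σ corner-gray over 8 cells = 3781  → 146.4969
row 1: Σ corner-gray over 8 cells = 4486  → 173.8125
row 2: Σ corner-gray over 8 cells = 3625  → 140.4526
row 3: Σ corner-gray over 8 cells = 2826  → 109.4949
Σ rows: total corner-gray = 14718  → 570.2570 mm³

570.257


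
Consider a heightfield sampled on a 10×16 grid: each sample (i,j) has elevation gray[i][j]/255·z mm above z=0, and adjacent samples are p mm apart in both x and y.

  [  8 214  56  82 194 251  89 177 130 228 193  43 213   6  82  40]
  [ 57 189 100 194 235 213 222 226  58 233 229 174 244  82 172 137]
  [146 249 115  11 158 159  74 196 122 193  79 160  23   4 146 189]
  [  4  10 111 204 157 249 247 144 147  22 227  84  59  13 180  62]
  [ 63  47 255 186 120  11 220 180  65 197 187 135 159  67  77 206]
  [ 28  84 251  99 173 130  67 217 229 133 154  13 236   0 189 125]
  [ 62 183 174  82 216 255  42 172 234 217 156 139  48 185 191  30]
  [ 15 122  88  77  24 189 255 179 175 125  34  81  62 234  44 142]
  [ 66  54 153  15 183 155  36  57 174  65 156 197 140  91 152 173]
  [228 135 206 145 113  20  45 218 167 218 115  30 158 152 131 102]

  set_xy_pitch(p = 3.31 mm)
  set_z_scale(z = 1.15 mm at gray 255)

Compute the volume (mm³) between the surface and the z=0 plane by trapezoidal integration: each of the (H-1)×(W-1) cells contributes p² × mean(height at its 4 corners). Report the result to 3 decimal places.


907.091

height_mm = gray/255 × 1.15; cell vol = 3.31² × mean(4 corners)
unit = 3.31² × 1.15 / (4×255) = 0.0123525 mm³ per gray-sum
row 0: Σ corner-gray over 15 cells = 9300  → 114.8779
row 1: Σ corner-gray over 15 cells = 9049  → 111.7775
row 2: Σ corner-gray over 15 cells = 7487  → 92.4829
row 3: Σ corner-gray over 15 cells = 7855  → 97.0286
row 4: Σ corner-gray over 15 cells = 8184  → 101.0926
row 5: Σ corner-gray over 15 cells = 8783  → 108.4917
row 6: Σ corner-gray over 15 cells = 8215  → 101.4755
row 7: Σ corner-gray over 15 cells = 7030  → 86.8378
row 8: Σ corner-gray over 15 cells = 7531  → 93.0264
Σ rows: total corner-gray = 73434  → 907.0910 mm³


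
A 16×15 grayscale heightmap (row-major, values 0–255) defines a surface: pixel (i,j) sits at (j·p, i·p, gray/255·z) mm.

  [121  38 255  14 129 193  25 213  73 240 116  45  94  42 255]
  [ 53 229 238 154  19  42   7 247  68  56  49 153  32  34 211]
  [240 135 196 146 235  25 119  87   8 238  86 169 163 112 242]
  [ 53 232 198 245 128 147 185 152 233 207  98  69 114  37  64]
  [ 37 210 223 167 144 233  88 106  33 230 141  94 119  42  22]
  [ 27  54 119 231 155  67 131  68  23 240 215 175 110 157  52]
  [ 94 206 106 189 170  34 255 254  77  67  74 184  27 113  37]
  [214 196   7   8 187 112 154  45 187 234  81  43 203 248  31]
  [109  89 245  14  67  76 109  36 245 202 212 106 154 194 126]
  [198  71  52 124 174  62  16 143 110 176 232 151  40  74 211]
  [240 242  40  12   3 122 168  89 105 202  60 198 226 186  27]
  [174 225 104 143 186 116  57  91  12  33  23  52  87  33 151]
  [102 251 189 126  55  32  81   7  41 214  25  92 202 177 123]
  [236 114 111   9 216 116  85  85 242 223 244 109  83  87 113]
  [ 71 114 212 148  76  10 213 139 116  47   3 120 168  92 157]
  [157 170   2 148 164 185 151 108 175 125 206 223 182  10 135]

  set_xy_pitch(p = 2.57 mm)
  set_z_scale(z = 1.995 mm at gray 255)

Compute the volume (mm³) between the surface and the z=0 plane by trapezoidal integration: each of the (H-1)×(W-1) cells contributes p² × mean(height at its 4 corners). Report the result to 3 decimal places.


1360.489

height_mm = gray/255 × 1.995; cell vol = 2.57² × mean(4 corners)
unit = 2.57² × 1.995 / (4×255) = 0.0129184 mm³ per gray-sum
row 0: Σ corner-gray over 14 cells = 6250  → 80.7400
row 1: Σ corner-gray over 14 cells = 6840  → 88.3619
row 2: Σ corner-gray over 14 cells = 8127  → 104.9879
row 3: Σ corner-gray over 14 cells = 7926  → 102.3913
row 4: Σ corner-gray over 14 cells = 7288  → 94.1494
row 5: Σ corner-gray over 14 cells = 7212  → 93.1676
row 6: Σ corner-gray over 14 cells = 7298  → 94.2785
row 7: Σ corner-gray over 14 cells = 7388  → 95.4412
row 8: Σ corner-gray over 14 cells = 6992  → 90.3255
row 9: Σ corner-gray over 14 cells = 6832  → 88.2586
row 10: Σ corner-gray over 14 cells = 6222  → 80.3783
row 11: Σ corner-gray over 14 cells = 5858  → 75.6760
row 12: Σ corner-gray over 14 cells = 7006  → 90.5064
row 13: Σ corner-gray over 14 cells = 6941  → 89.6667
row 14: Σ corner-gray over 14 cells = 7134  → 92.1599
Σ rows: total corner-gray = 105314  → 1360.4892 mm³


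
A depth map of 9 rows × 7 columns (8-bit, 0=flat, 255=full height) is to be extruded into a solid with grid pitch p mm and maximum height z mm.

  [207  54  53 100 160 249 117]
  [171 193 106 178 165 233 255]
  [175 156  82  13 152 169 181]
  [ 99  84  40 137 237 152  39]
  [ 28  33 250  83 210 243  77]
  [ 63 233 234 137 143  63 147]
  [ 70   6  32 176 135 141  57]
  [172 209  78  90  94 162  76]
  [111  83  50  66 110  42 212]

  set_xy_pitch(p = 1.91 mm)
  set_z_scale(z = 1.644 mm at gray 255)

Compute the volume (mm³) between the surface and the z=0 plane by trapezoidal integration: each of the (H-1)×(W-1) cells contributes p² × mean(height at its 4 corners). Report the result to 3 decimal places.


height_mm = gray/255 × 1.644; cell vol = 1.91² × mean(4 corners)
unit = 1.91² × 1.644 / (4×255) = 0.00587988 mm³ per gray-sum
row 0: Σ corner-gray over 6 cells = 3732  → 21.9437
row 1: Σ corner-gray over 6 cells = 3676  → 21.6144
row 2: Σ corner-gray over 6 cells = 2938  → 17.2751
row 3: Σ corner-gray over 6 cells = 3181  → 18.7039
row 4: Σ corner-gray over 6 cells = 3573  → 21.0088
row 5: Σ corner-gray over 6 cells = 2937  → 17.2692
row 6: Σ corner-gray over 6 cells = 2621  → 15.4112
row 7: Σ corner-gray over 6 cells = 2539  → 14.9290
Σ rows: total corner-gray = 25197  → 148.1553 mm³

148.155


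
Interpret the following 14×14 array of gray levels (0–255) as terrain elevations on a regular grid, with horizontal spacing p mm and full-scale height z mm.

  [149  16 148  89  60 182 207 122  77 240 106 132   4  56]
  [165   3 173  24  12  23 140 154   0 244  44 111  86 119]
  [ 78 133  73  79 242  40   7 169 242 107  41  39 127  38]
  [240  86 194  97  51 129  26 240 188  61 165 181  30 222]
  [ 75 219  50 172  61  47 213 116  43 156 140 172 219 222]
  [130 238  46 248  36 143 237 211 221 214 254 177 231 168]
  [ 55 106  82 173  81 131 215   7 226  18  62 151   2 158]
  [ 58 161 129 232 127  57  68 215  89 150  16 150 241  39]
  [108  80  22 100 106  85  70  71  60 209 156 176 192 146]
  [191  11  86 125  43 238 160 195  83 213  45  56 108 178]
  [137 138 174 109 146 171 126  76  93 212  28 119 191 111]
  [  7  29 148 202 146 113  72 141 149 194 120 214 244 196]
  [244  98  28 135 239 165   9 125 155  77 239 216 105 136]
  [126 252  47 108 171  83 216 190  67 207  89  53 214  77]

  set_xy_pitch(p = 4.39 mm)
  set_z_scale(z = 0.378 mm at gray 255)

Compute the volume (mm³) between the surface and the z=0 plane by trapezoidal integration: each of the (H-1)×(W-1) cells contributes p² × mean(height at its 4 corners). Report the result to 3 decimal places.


height_mm = gray/255 × 0.378; cell vol = 4.39² × mean(4 corners)
unit = 4.39² × 0.378 / (4×255) = 0.00714201 mm³ per gray-sum
row 0: Σ corner-gray over 13 cells = 5283  → 37.7313
row 1: Σ corner-gray over 13 cells = 5026  → 35.8958
row 2: Σ corner-gray over 13 cells = 6072  → 43.3663
row 3: Σ corner-gray over 13 cells = 6871  → 49.0728
row 4: Σ corner-gray over 13 cells = 8323  → 59.4430
row 5: Σ corner-gray over 13 cells = 7531  → 53.7865
row 6: Σ corner-gray over 13 cells = 6088  → 43.4806
row 7: Σ corner-gray over 13 cells = 6275  → 44.8161
row 8: Σ corner-gray over 13 cells = 6003  → 42.8735
row 9: Σ corner-gray over 13 cells = 6509  → 46.4874
row 10: Σ corner-gray over 13 cells = 7161  → 51.1440
row 11: Σ corner-gray over 13 cells = 7309  → 52.2010
row 12: Σ corner-gray over 13 cells = 7159  → 51.1297
Σ rows: total corner-gray = 85610  → 611.4278 mm³

611.428


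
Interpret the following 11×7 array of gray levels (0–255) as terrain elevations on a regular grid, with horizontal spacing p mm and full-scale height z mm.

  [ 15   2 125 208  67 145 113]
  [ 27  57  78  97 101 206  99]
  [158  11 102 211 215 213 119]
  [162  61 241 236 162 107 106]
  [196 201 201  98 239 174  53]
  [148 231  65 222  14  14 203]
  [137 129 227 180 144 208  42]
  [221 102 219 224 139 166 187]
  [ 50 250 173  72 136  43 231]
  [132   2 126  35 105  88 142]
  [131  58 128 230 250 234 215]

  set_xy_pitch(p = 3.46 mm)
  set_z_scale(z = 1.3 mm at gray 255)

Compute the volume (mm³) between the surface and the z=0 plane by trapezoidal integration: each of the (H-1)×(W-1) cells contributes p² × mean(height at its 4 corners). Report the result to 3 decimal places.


height_mm = gray/255 × 1.3; cell vol = 3.46² × mean(4 corners)
unit = 3.46² × 1.3 / (4×255) = 0.0152579 mm³ per gray-sum
row 0: Σ corner-gray over 6 cells = 2426  → 37.0157
row 1: Σ corner-gray over 6 cells = 2985  → 45.5449
row 2: Σ corner-gray over 6 cells = 3663  → 55.8898
row 3: Σ corner-gray over 6 cells = 3957  → 60.3756
row 4: Σ corner-gray over 6 cells = 3518  → 53.6774
row 5: Σ corner-gray over 6 cells = 3398  → 51.8464
row 6: Σ corner-gray over 6 cells = 4063  → 61.9929
row 7: Σ corner-gray over 6 cells = 3737  → 57.0189
row 8: Σ corner-gray over 6 cells = 2615  → 39.8995
row 9: Σ corner-gray over 6 cells = 3132  → 47.7878
Σ rows: total corner-gray = 33494  → 511.0488 mm³

511.049


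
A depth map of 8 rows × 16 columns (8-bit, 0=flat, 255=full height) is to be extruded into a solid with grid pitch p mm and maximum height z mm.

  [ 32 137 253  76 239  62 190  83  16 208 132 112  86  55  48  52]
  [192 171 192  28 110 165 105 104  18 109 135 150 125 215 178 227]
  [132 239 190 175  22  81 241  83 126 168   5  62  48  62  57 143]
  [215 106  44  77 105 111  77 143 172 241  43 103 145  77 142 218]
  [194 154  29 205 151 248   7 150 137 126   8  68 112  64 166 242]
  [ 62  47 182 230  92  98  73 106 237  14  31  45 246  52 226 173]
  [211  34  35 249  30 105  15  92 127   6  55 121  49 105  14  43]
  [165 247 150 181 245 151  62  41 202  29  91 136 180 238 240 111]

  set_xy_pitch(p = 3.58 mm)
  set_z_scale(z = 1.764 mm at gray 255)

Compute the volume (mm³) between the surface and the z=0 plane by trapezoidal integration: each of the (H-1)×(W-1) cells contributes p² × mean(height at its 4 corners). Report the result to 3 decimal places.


height_mm = gray/255 × 1.764; cell vol = 3.58² × mean(4 corners)
unit = 3.58² × 1.764 / (4×255) = 0.0221648 mm³ per gray-sum
row 0: Σ corner-gray over 15 cells = 7507  → 166.3914
row 1: Σ corner-gray over 15 cells = 7422  → 164.5074
row 2: Σ corner-gray over 15 cells = 6998  → 155.1095
row 3: Σ corner-gray over 15 cells = 7291  → 161.6038
row 4: Σ corner-gray over 15 cells = 7279  → 161.3378
row 5: Σ corner-gray over 15 cells = 5921  → 131.2380
row 6: Σ corner-gray over 15 cells = 6990  → 154.9322
Σ rows: total corner-gray = 49408  → 1095.1201 mm³

1095.120


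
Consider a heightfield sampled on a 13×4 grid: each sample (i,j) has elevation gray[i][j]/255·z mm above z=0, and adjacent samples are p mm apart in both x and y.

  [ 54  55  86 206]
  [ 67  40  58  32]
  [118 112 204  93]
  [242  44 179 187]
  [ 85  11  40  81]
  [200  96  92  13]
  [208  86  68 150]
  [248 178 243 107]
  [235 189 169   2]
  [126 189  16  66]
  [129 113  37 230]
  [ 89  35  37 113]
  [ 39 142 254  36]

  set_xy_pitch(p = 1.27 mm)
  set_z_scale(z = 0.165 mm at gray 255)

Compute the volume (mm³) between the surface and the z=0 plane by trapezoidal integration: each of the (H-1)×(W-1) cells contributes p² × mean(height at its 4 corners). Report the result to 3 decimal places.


height_mm = gray/255 × 0.165; cell vol = 1.27² × mean(4 corners)
unit = 1.27² × 0.165 / (4×255) = 0.00026091 mm³ per gray-sum
row 0: Σ corner-gray over 3 cells = 837  → 0.2184
row 1: Σ corner-gray over 3 cells = 1138  → 0.2969
row 2: Σ corner-gray over 3 cells = 1718  → 0.4482
row 3: Σ corner-gray over 3 cells = 1143  → 0.2982
row 4: Σ corner-gray over 3 cells = 857  → 0.2236
row 5: Σ corner-gray over 3 cells = 1255  → 0.3274
row 6: Σ corner-gray over 3 cells = 1863  → 0.4861
row 7: Σ corner-gray over 3 cells = 2150  → 0.5610
row 8: Σ corner-gray over 3 cells = 1555  → 0.4057
row 9: Σ corner-gray over 3 cells = 1261  → 0.3290
row 10: Σ corner-gray over 3 cells = 1005  → 0.2622
row 11: Σ corner-gray over 3 cells = 1213  → 0.3165
Σ rows: total corner-gray = 15995  → 4.1733 mm³

4.173


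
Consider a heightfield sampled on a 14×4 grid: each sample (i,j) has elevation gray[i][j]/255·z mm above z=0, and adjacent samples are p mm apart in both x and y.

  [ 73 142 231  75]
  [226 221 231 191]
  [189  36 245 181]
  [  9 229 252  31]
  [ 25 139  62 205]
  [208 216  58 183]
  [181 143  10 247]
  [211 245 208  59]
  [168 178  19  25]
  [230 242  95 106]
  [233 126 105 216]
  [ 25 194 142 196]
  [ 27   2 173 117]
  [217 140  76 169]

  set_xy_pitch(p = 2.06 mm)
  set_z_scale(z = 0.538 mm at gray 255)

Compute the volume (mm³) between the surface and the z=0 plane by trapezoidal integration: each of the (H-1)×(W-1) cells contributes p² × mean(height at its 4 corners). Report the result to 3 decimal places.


height_mm = gray/255 × 0.538; cell vol = 2.06² × mean(4 corners)
unit = 2.06² × 0.538 / (4×255) = 0.00223829 mm³ per gray-sum
row 0: Σ corner-gray over 3 cells = 2215  → 4.9578
row 1: Σ corner-gray over 3 cells = 2253  → 5.0429
row 2: Σ corner-gray over 3 cells = 1934  → 4.3289
row 3: Σ corner-gray over 3 cells = 1634  → 3.6574
row 4: Σ corner-gray over 3 cells = 1571  → 3.5164
row 5: Σ corner-gray over 3 cells = 1673  → 3.7447
row 6: Σ corner-gray over 3 cells = 1910  → 4.2751
row 7: Σ corner-gray over 3 cells = 1763  → 3.9461
row 8: Σ corner-gray over 3 cells = 1597  → 3.5746
row 9: Σ corner-gray over 3 cells = 1921  → 4.2998
row 10: Σ corner-gray over 3 cells = 1804  → 4.0379
row 11: Σ corner-gray over 3 cells = 1387  → 3.1045
row 12: Σ corner-gray over 3 cells = 1312  → 2.9366
Σ rows: total corner-gray = 22974  → 51.4225 mm³

51.422


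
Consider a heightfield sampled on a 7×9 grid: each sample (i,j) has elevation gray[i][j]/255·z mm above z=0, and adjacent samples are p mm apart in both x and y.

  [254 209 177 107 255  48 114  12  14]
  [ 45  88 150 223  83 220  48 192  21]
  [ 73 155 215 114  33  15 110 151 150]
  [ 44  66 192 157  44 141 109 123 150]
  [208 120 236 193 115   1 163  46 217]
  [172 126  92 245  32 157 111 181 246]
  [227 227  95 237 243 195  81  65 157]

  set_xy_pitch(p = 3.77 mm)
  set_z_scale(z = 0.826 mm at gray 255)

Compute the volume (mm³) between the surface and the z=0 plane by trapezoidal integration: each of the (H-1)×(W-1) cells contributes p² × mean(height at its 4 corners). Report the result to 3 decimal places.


height_mm = gray/255 × 0.826; cell vol = 3.77² × mean(4 corners)
unit = 3.77² × 0.826 / (4×255) = 0.0115097 mm³ per gray-sum
row 0: Σ corner-gray over 8 cells = 4186  → 48.1794
row 1: Σ corner-gray over 8 cells = 3883  → 44.6920
row 2: Σ corner-gray over 8 cells = 3667  → 42.2059
row 3: Σ corner-gray over 8 cells = 4031  → 46.3954
row 4: Σ corner-gray over 8 cells = 4479  → 51.5518
row 5: Σ corner-gray over 8 cells = 4976  → 57.2721
Σ rows: total corner-gray = 25222  → 290.2967 mm³

290.297


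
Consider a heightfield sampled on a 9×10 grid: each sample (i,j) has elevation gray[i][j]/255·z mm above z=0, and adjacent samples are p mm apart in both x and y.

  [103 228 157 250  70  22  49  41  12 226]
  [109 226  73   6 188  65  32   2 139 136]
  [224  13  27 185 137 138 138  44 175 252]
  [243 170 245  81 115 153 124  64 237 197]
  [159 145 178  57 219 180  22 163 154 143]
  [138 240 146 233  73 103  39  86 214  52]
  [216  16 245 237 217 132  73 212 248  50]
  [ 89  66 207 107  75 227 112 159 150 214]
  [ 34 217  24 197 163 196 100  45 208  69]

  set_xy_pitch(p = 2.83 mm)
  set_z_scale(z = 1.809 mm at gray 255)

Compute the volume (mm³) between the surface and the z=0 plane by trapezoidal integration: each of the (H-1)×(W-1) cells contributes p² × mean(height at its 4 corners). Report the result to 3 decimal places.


552.281

height_mm = gray/255 × 1.809; cell vol = 2.83² × mean(4 corners)
unit = 2.83² × 1.809 / (4×255) = 0.014204 mm³ per gray-sum
row 0: Σ corner-gray over 9 cells = 3694  → 52.4696
row 1: Σ corner-gray over 9 cells = 3897  → 55.3531
row 2: Σ corner-gray over 9 cells = 5008  → 71.1337
row 3: Σ corner-gray over 9 cells = 5356  → 76.0767
row 4: Σ corner-gray over 9 cells = 4996  → 70.9633
row 5: Σ corner-gray over 9 cells = 5484  → 77.8948
row 6: Σ corner-gray over 9 cells = 5535  → 78.6192
row 7: Σ corner-gray over 9 cells = 4912  → 69.7701
Σ rows: total corner-gray = 38882  → 552.2807 mm³


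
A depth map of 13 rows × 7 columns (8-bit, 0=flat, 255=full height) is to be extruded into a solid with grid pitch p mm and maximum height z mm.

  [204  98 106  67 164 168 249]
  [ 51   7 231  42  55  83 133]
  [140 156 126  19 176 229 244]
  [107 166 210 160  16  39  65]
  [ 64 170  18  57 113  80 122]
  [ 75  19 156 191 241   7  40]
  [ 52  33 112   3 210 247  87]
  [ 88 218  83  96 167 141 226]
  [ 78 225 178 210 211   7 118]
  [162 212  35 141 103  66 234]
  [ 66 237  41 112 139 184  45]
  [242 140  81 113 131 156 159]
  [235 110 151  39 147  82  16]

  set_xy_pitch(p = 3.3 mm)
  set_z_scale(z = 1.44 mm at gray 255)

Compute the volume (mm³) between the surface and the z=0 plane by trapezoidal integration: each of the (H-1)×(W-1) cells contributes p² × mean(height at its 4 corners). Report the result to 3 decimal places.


543.629

height_mm = gray/255 × 1.44; cell vol = 3.3² × mean(4 corners)
unit = 3.3² × 1.44 / (4×255) = 0.0153741 mm³ per gray-sum
row 0: Σ corner-gray over 6 cells = 2679  → 41.1873
row 1: Σ corner-gray over 6 cells = 2816  → 43.2935
row 2: Σ corner-gray over 6 cells = 3150  → 48.4285
row 3: Σ corner-gray over 6 cells = 2416  → 37.1439
row 4: Σ corner-gray over 6 cells = 2405  → 36.9748
row 5: Σ corner-gray over 6 cells = 2692  → 41.3871
row 6: Σ corner-gray over 6 cells = 3073  → 47.2447
row 7: Σ corner-gray over 6 cells = 3582  → 55.0701
row 8: Σ corner-gray over 6 cells = 3368  → 51.7800
row 9: Σ corner-gray over 6 cells = 3047  → 46.8449
row 10: Σ corner-gray over 6 cells = 3180  → 48.8897
row 11: Σ corner-gray over 6 cells = 2952  → 45.3844
Σ rows: total corner-gray = 35360  → 543.6288 mm³


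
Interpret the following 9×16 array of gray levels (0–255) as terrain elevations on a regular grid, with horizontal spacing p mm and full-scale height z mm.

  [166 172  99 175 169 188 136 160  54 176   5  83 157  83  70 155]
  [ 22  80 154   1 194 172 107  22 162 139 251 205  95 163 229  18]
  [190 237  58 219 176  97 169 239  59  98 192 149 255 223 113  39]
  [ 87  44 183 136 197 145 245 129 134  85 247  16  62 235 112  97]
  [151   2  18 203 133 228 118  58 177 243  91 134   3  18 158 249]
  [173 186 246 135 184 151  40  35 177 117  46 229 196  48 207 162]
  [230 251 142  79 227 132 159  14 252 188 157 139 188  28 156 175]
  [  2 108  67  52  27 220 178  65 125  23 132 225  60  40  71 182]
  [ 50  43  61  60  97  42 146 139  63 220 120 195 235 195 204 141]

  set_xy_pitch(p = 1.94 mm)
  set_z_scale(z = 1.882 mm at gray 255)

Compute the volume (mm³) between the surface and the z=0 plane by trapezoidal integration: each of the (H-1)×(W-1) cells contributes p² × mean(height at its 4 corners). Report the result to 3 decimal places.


447.318

height_mm = gray/255 × 1.882; cell vol = 1.94² × mean(4 corners)
unit = 1.94² × 1.882 / (4×255) = 0.00694421 mm³ per gray-sum
row 0: Σ corner-gray over 15 cells = 7763  → 53.9079
row 1: Σ corner-gray over 15 cells = 8785  → 61.0049
row 2: Σ corner-gray over 15 cells = 8921  → 61.9493
row 3: Σ corner-gray over 15 cells = 7692  → 53.4149
row 4: Σ corner-gray over 15 cells = 7897  → 54.8384
row 5: Σ corner-gray over 15 cells = 8958  → 62.2062
row 6: Σ corner-gray over 15 cells = 7599  → 52.7691
row 7: Σ corner-gray over 15 cells = 6801  → 47.2276
Σ rows: total corner-gray = 64416  → 447.3183 mm³


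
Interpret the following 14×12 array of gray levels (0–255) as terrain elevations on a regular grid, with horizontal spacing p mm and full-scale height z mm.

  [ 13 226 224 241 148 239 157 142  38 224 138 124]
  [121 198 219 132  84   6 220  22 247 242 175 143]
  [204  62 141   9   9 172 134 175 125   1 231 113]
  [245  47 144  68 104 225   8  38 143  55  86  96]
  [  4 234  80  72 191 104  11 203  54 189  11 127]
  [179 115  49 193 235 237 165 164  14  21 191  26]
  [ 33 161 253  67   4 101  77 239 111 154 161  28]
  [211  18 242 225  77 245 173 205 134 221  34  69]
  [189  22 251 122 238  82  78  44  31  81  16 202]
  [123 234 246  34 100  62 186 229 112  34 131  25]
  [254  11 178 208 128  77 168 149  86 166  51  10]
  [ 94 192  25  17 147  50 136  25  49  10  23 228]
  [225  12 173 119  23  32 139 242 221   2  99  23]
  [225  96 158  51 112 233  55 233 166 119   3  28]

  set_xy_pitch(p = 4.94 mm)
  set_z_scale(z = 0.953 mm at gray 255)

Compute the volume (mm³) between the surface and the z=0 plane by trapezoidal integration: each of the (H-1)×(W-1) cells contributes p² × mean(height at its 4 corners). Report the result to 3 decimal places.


1580.812

height_mm = gray/255 × 0.953; cell vol = 4.94² × mean(4 corners)
unit = 4.94² × 0.953 / (4×255) = 0.0228006 mm³ per gray-sum
row 0: Σ corner-gray over 11 cells = 7045  → 160.6304
row 1: Σ corner-gray over 11 cells = 5789  → 131.9928
row 2: Σ corner-gray over 11 cells = 4612  → 105.1565
row 3: Σ corner-gray over 11 cells = 4606  → 105.0196
row 4: Σ corner-gray over 11 cells = 5402  → 123.1689
row 5: Σ corner-gray over 11 cells = 5690  → 129.7355
row 6: Σ corner-gray over 11 cells = 6145  → 140.1098
row 7: Σ corner-gray over 11 cells = 5749  → 131.0808
row 8: Σ corner-gray over 11 cells = 5205  → 118.6772
row 9: Σ corner-gray over 11 cells = 5592  → 127.5011
row 10: Σ corner-gray over 11 cells = 4378  → 99.8211
row 11: Σ corner-gray over 11 cells = 4042  → 92.1601
row 12: Σ corner-gray over 11 cells = 5077  → 115.7587
Σ rows: total corner-gray = 69332  → 1580.8125 mm³


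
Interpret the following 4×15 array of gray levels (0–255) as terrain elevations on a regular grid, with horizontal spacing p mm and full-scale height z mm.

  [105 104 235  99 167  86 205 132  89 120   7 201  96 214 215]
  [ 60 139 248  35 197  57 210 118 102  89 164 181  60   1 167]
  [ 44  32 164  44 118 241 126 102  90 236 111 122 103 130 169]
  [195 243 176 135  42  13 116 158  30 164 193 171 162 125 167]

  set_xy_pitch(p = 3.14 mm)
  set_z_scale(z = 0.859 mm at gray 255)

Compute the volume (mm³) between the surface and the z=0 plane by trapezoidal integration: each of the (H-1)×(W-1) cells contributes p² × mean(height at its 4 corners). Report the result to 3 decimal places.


height_mm = gray/255 × 0.859; cell vol = 3.14² × mean(4 corners)
unit = 3.14² × 0.859 / (4×255) = 0.00830333 mm³ per gray-sum
row 0: Σ corner-gray over 14 cells = 7259  → 60.2739
row 1: Σ corner-gray over 14 cells = 6880  → 57.1269
row 2: Σ corner-gray over 14 cells = 7269  → 60.3569
Σ rows: total corner-gray = 21408  → 177.7577 mm³

177.758


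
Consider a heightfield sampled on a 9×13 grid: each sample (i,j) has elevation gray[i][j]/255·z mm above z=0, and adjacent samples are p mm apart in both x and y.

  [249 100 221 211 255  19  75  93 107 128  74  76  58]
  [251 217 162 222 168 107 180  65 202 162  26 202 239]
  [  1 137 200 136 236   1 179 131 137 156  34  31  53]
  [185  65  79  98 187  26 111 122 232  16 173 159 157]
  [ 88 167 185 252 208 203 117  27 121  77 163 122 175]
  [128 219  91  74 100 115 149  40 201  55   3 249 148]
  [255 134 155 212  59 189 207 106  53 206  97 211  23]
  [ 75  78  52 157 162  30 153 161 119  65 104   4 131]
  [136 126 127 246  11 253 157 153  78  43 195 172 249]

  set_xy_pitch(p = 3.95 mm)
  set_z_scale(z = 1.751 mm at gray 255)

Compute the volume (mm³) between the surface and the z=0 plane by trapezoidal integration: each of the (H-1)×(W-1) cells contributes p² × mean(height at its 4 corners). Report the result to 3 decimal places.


1349.768

height_mm = gray/255 × 1.751; cell vol = 3.95² × mean(4 corners)
unit = 3.95² × 1.751 / (4×255) = 0.0267843 mm³ per gray-sum
row 0: Σ corner-gray over 12 cells = 6941  → 185.9098
row 1: Σ corner-gray over 12 cells = 6726  → 180.1511
row 2: Σ corner-gray over 12 cells = 5688  → 152.3491
row 3: Σ corner-gray over 12 cells = 6425  → 172.0891
row 4: Σ corner-gray over 12 cells = 6415  → 171.8212
row 5: Σ corner-gray over 12 cells = 6404  → 171.5266
row 6: Σ corner-gray over 12 cells = 5912  → 158.3487
row 7: Σ corner-gray over 12 cells = 5883  → 157.5720
Σ rows: total corner-gray = 50394  → 1349.7676 mm³


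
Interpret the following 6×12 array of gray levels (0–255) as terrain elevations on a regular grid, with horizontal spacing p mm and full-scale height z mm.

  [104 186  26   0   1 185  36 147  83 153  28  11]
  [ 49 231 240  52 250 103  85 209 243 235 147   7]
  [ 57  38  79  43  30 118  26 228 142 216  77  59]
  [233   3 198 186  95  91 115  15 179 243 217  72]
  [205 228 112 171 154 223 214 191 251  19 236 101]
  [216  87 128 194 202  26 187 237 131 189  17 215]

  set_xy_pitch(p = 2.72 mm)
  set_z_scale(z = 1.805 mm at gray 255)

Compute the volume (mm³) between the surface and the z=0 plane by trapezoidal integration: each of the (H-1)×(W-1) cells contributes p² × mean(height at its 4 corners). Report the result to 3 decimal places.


height_mm = gray/255 × 1.805; cell vol = 2.72² × mean(4 corners)
unit = 2.72² × 1.805 / (4×255) = 0.0130923 mm³ per gray-sum
row 0: Σ corner-gray over 11 cells = 5451  → 71.3659
row 1: Σ corner-gray over 11 cells = 5756  → 75.3591
row 2: Σ corner-gray over 11 cells = 5099  → 66.7575
row 3: Σ corner-gray over 11 cells = 6893  → 90.2450
row 4: Σ corner-gray over 11 cells = 7131  → 93.3610
Σ rows: total corner-gray = 30330  → 397.0884 mm³

397.088


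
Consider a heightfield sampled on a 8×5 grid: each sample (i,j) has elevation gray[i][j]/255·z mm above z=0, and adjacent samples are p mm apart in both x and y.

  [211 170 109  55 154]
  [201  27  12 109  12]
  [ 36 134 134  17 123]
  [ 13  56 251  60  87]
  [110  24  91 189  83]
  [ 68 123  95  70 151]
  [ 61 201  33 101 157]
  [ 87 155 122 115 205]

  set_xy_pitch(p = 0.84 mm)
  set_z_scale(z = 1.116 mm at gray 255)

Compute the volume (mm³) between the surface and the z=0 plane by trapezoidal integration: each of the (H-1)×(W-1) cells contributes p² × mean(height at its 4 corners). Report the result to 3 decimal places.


8.663

height_mm = gray/255 × 1.116; cell vol = 0.84² × mean(4 corners)
unit = 0.84² × 1.116 / (4×255) = 0.000772009 mm³ per gray-sum
row 0: Σ corner-gray over 4 cells = 1542  → 1.1904
row 1: Σ corner-gray over 4 cells = 1238  → 0.9557
row 2: Σ corner-gray over 4 cells = 1563  → 1.2067
row 3: Σ corner-gray over 4 cells = 1635  → 1.2622
row 4: Σ corner-gray over 4 cells = 1596  → 1.2321
row 5: Σ corner-gray over 4 cells = 1683  → 1.2993
row 6: Σ corner-gray over 4 cells = 1964  → 1.5162
Σ rows: total corner-gray = 11221  → 8.6627 mm³


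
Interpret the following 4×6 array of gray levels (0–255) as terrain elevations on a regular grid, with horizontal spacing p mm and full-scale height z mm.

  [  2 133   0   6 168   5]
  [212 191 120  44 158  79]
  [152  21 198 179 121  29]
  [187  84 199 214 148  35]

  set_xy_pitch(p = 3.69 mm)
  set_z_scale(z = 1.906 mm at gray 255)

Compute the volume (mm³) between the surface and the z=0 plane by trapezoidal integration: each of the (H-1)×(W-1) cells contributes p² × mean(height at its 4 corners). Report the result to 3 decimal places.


height_mm = gray/255 × 1.906; cell vol = 3.69² × mean(4 corners)
unit = 3.69² × 1.906 / (4×255) = 0.0254434 mm³ per gray-sum
row 0: Σ corner-gray over 5 cells = 1938  → 49.3093
row 1: Σ corner-gray over 5 cells = 2536  → 64.5245
row 2: Σ corner-gray over 5 cells = 2731  → 69.4860
Σ rows: total corner-gray = 7205  → 183.3198 mm³

183.320


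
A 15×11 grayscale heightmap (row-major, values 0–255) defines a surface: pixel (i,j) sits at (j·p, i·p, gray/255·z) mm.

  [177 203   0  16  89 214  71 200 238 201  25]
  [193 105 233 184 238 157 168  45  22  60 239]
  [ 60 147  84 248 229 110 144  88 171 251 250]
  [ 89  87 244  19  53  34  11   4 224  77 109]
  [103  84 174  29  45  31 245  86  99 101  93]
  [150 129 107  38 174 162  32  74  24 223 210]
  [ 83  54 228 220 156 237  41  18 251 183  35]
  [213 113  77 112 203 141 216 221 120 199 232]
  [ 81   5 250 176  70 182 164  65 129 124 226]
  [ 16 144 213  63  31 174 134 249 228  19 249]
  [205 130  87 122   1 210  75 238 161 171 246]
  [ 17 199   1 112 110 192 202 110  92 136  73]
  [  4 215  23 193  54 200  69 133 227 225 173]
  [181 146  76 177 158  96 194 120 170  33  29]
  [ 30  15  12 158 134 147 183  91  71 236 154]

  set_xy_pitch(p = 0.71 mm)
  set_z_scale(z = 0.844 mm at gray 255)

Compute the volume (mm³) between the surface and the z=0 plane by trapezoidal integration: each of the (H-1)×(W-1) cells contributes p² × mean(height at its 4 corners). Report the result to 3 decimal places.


30.662

height_mm = gray/255 × 0.844; cell vol = 0.71² × mean(4 corners)
unit = 0.71² × 0.844 / (4×255) = 0.000417118 mm³ per gray-sum
row 0: Σ corner-gray over 10 cells = 5522  → 2.3033
row 1: Σ corner-gray over 10 cells = 6110  → 2.5486
row 2: Σ corner-gray over 10 cells = 4958  → 2.0681
row 3: Σ corner-gray over 10 cells = 3688  → 1.5383
row 4: Σ corner-gray over 10 cells = 4270  → 1.7811
row 5: Σ corner-gray over 10 cells = 5180  → 2.1607
row 6: Σ corner-gray over 10 cells = 6143  → 2.5624
row 7: Σ corner-gray over 10 cells = 5886  → 2.4552
row 8: Σ corner-gray over 10 cells = 5412  → 2.2574
row 9: Σ corner-gray over 10 cells = 5616  → 2.3425
row 10: Σ corner-gray over 10 cells = 5239  → 2.1853
row 11: Σ corner-gray over 10 cells = 5253  → 2.1911
row 12: Σ corner-gray over 10 cells = 5405  → 2.2545
row 13: Σ corner-gray over 10 cells = 4828  → 2.0138
Σ rows: total corner-gray = 73510  → 30.6623 mm³


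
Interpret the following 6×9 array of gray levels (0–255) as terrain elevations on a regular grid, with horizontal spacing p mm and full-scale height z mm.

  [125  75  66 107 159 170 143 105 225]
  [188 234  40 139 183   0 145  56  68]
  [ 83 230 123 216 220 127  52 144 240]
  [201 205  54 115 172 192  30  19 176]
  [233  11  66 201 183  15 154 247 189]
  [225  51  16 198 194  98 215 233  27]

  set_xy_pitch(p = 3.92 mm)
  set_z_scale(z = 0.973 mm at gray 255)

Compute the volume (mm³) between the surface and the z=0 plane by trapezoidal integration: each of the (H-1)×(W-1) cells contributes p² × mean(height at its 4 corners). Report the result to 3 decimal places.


height_mm = gray/255 × 0.973; cell vol = 3.92² × mean(4 corners)
unit = 3.92² × 0.973 / (4×255) = 0.0146583 mm³ per gray-sum
row 0: Σ corner-gray over 8 cells = 3850  → 56.4346
row 1: Σ corner-gray over 8 cells = 4397  → 64.4527
row 2: Σ corner-gray over 8 cells = 4498  → 65.9332
row 3: Σ corner-gray over 8 cells = 4127  → 60.4950
row 4: Σ corner-gray over 8 cells = 4438  → 65.0537
Σ rows: total corner-gray = 21310  → 312.3692 mm³

312.369


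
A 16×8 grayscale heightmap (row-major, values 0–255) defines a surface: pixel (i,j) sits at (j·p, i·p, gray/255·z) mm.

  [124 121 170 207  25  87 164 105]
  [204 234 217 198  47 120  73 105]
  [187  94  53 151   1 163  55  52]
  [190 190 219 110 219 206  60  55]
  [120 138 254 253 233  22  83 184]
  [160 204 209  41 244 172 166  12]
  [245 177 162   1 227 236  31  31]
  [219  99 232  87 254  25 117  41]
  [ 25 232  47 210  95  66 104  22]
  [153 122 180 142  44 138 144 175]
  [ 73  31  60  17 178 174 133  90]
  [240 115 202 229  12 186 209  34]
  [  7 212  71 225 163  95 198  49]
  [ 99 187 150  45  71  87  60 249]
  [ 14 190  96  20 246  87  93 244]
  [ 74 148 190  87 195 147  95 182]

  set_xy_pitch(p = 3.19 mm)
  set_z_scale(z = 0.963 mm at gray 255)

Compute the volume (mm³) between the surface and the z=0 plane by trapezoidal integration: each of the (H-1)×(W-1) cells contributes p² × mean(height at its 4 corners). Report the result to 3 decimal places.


538.852

height_mm = gray/255 × 0.963; cell vol = 3.19² × mean(4 corners)
unit = 3.19² × 0.963 / (4×255) = 0.00960744 mm³ per gray-sum
row 0: Σ corner-gray over 7 cells = 3864  → 37.1231
row 1: Σ corner-gray over 7 cells = 3360  → 32.2810
row 2: Σ corner-gray over 7 cells = 3526  → 33.8758
row 3: Σ corner-gray over 7 cells = 4523  → 43.4544
row 4: Σ corner-gray over 7 cells = 4514  → 43.3680
row 5: Σ corner-gray over 7 cells = 4188  → 40.2359
row 6: Σ corner-gray over 7 cells = 3832  → 36.8157
row 7: Σ corner-gray over 7 cells = 3443  → 33.0784
row 8: Σ corner-gray over 7 cells = 3423  → 32.8863
row 9: Σ corner-gray over 7 cells = 3217  → 30.9071
row 10: Σ corner-gray over 7 cells = 3529  → 33.9046
row 11: Σ corner-gray over 7 cells = 4164  → 40.0054
row 12: Σ corner-gray over 7 cells = 3532  → 33.9335
row 13: Σ corner-gray over 7 cells = 3270  → 31.4163
row 14: Σ corner-gray over 7 cells = 3702  → 35.5667
Σ rows: total corner-gray = 56087  → 538.8522 mm³


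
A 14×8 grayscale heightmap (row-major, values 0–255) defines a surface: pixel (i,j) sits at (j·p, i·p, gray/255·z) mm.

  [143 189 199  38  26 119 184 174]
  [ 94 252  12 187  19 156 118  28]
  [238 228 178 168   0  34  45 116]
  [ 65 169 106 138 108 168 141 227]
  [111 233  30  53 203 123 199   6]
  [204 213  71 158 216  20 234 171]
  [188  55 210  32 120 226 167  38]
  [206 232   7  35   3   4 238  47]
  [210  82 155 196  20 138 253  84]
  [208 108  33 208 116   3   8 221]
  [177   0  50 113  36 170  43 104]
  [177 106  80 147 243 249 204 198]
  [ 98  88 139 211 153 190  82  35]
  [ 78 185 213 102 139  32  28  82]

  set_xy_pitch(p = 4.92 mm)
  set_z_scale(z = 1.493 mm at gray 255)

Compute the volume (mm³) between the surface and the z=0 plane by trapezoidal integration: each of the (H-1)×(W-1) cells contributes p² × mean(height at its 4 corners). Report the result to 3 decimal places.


height_mm = gray/255 × 1.493; cell vol = 4.92² × mean(4 corners)
unit = 4.92² × 1.493 / (4×255) = 0.0354315 mm³ per gray-sum
row 0: Σ corner-gray over 7 cells = 3437  → 121.7782
row 1: Σ corner-gray over 7 cells = 3270  → 115.8611
row 2: Σ corner-gray over 7 cells = 3612  → 127.9787
row 3: Σ corner-gray over 7 cells = 3751  → 132.9036
row 4: Σ corner-gray over 7 cells = 3998  → 141.6552
row 5: Σ corner-gray over 7 cells = 4045  → 143.3205
row 6: Σ corner-gray over 7 cells = 3137  → 111.1487
row 7: Σ corner-gray over 7 cells = 3273  → 115.9674
row 8: Σ corner-gray over 7 cells = 3363  → 119.1562
row 9: Σ corner-gray over 7 cells = 2486  → 88.0828
row 10: Σ corner-gray over 7 cells = 3538  → 125.3567
row 11: Σ corner-gray over 7 cells = 4292  → 152.0721
row 12: Σ corner-gray over 7 cells = 3417  → 121.0695
Σ rows: total corner-gray = 45619  → 1616.3507 mm³

1616.351


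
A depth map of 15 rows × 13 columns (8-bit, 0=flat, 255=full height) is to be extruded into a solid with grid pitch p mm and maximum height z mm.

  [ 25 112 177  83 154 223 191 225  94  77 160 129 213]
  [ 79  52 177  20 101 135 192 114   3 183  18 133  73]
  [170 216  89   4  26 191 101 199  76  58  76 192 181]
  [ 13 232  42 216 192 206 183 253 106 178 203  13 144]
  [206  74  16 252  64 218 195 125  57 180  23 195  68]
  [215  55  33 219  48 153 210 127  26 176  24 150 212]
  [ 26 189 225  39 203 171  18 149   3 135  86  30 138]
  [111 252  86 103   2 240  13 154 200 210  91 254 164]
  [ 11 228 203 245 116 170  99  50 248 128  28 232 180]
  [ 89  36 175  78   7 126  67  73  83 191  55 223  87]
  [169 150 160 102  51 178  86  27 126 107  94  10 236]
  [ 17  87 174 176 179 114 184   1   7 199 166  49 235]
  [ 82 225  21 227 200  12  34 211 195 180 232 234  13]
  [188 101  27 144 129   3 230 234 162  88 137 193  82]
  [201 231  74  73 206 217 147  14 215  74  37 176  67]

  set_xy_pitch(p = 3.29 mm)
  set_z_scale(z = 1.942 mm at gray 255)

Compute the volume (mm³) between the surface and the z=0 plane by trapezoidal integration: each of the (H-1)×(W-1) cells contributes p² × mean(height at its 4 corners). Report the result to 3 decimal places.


height_mm = gray/255 × 1.942; cell vol = 3.29² × mean(4 corners)
unit = 3.29² × 1.942 / (4×255) = 0.0206082 mm³ per gray-sum
row 0: Σ corner-gray over 12 cells = 5896  → 121.5062
row 1: Σ corner-gray over 12 cells = 5215  → 107.4720
row 2: Σ corner-gray over 12 cells = 6612  → 136.2617
row 3: Σ corner-gray over 12 cells = 6877  → 141.7228
row 4: Σ corner-gray over 12 cells = 5941  → 122.4335
row 5: Σ corner-gray over 12 cells = 5529  → 113.9429
row 6: Σ corner-gray over 12 cells = 6145  → 126.6376
row 7: Σ corner-gray over 12 cells = 7170  → 147.7611
row 8: Σ corner-gray over 12 cells = 6089  → 125.4836
row 9: Σ corner-gray over 12 cells = 4991  → 102.8557
row 10: Σ corner-gray over 12 cells = 5511  → 113.5720
row 11: Σ corner-gray over 12 cells = 6561  → 135.2106
row 12: Σ corner-gray over 12 cells = 6803  → 140.1978
row 13: Σ corner-gray over 12 cells = 6362  → 131.1096
Σ rows: total corner-gray = 85702  → 1766.1672 mm³

1766.167
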